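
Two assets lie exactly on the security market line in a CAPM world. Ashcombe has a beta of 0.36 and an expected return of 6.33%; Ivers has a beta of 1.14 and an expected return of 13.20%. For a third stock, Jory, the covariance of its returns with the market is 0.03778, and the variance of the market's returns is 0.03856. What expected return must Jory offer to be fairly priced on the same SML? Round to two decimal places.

MRP = (13.20% − 6.33%) / (1.14 − 0.36) = 8.8077%
R_f = 6.33% − 0.36 × 8.8077% = 3.1592%
β_Jory = Cov / Var(R_m) = 0.03778 / 0.03856 = 0.9798
E(R_Jory) = R_f + β × MRP = 3.1592% + 0.9798 × 8.8077% = 11.79%

11.79%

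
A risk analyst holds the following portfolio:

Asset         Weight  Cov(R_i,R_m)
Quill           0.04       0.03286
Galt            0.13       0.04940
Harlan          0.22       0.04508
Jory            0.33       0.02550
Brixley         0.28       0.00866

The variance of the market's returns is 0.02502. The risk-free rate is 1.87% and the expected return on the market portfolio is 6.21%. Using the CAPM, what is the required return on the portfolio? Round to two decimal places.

β_Quill = 0.03286 / 0.02502 = 1.3133
β_Galt = 0.04940 / 0.02502 = 1.9744
β_Harlan = 0.04508 / 0.02502 = 1.8018
β_Jory = 0.02550 / 0.02502 = 1.0192
β_Brixley = 0.00866 / 0.02502 = 0.3461
β_P = Σ w_i β_i = 0.04×1.3133 + 0.13×1.9744 + 0.22×1.8018 + 0.33×1.0192 + 0.28×0.3461 = 1.1388
MRP = 6.21% − 1.87% = 4.34%
E(R_P) = R_f + β_P × MRP = 1.87% + 1.1388 × 4.34% = 6.81%

6.81%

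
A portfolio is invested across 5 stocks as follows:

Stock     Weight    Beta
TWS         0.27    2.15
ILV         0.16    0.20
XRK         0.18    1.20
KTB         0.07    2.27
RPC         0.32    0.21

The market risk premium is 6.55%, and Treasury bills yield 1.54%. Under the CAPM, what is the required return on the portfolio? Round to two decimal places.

β_P = Σ w_i β_i = 0.27×2.15 + 0.16×0.20 + 0.18×1.20 + 0.07×2.27 + 0.32×0.21 = 1.0546
E(R_P) = R_f + β_P × MRP = 1.54% + 1.0546 × 6.55% = 8.45%

8.45%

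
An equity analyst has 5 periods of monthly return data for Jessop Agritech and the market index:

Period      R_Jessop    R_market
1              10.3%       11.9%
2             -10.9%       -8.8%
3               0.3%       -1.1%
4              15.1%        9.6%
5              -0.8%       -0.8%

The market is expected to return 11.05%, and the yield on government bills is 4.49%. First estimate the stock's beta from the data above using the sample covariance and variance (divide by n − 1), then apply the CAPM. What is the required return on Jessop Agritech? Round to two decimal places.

12.04%

Mean R_i = (10.3 − 10.9 + 0.3 + 15.1 − 0.8) / 5 = 2.8000%
Mean R_m = (11.9 − 8.8 − 1.1 + 9.6 − 0.8) / 5 = 2.1600%
Σ(R_i − R̄_i)(R_m − R̄_m) = 333.5200  ⇒  Cov = 333.5200 / 4 = 83.3800
Σ(R_m − R̄_m)² = 289.7320  ⇒  Var(R_m) = 289.7320 / 4 = 72.4330
β = Cov / Var(R_m) = 83.3800 / 72.4330 = 1.1511
MRP = 11.05% − 4.49% = 6.56%
E(R) = R_f + β × MRP = 4.49% + 1.1511 × 6.56% = 12.04%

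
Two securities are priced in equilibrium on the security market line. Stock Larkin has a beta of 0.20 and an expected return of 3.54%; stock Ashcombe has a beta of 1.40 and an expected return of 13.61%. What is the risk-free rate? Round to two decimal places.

1.86%

Both satisfy E(R) = R_f + β·MRP, so the slope of the SML is
MRP = (13.61% − 3.54%) / (1.40 − 0.20) = 10.07% / 1.20 = 8.3917%
R_f = E(R_Larkin) − β_Larkin·MRP = 3.54% − 0.20 × 8.3917% = 1.8617%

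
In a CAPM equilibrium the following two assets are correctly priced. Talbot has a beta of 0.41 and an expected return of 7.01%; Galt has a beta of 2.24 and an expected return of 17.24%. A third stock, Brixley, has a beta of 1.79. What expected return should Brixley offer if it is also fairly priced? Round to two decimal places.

MRP (SML slope) = (17.24% − 7.01%) / (2.24 − 0.41) = 10.23% / 1.83 = 5.5902%
R_f (intercept) = 7.01% − 0.41 × 5.5902% = 4.7180%
E(R_Brixley) = R_f + β × MRP = 4.7180% + 1.79 × 5.5902% = 14.72%

14.72%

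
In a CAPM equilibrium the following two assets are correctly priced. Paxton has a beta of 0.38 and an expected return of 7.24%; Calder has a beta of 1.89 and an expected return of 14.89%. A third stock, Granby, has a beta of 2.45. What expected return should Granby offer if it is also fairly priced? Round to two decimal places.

MRP (SML slope) = (14.89% − 7.24%) / (1.89 − 0.38) = 7.65% / 1.51 = 5.0662%
R_f (intercept) = 7.24% − 0.38 × 5.0662% = 5.3148%
E(R_Granby) = R_f + β × MRP = 5.3148% + 2.45 × 5.0662% = 17.73%

17.73%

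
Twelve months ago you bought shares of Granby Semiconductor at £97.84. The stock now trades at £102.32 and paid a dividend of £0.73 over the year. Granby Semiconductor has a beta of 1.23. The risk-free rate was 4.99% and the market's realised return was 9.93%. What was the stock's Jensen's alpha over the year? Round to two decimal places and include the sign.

-5.74%

Realised HPR = (P1 + D1 − P0) / P0 = (102.32 + 0.73 − 97.84) / 97.84 = 5.21 / 97.84 = 5.3250%
MRP = 9.93% − 4.99% = 4.94%
CAPM required = R_f + β·MRP = 4.99% + 1.23 × 4.94% = 11.0662%
α = realised − required = 5.3250% − 11.0662% = -5.74%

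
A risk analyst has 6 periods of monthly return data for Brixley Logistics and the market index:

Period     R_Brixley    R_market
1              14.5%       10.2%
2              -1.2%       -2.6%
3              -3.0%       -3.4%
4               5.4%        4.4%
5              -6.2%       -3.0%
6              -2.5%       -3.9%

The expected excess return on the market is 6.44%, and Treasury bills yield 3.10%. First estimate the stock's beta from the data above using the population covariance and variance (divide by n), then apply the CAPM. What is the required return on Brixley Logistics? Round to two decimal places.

Mean R_i = (14.5 − 1.2 − 3.0 + 5.4 − 6.2 − 2.5) / 6 = 1.1667%
Mean R_m = (10.2 − 2.6 − 3.4 + 4.4 − 3.0 − 3.9) / 6 = 0.2833%
Σ(R_i − R̄_i)(R_m − R̄_m) = 211.3467  ⇒  Cov = 211.3467 / 6 = 35.2245
Σ(R_m − R̄_m)² = 165.4483  ⇒  Var(R_m) = 165.4483 / 6 = 27.5747
β = Cov / Var(R_m) = 35.2245 / 27.5747 = 1.2774
E(R) = R_f + β × MRP = 3.10% + 1.2774 × 6.44% = 11.33%

11.33%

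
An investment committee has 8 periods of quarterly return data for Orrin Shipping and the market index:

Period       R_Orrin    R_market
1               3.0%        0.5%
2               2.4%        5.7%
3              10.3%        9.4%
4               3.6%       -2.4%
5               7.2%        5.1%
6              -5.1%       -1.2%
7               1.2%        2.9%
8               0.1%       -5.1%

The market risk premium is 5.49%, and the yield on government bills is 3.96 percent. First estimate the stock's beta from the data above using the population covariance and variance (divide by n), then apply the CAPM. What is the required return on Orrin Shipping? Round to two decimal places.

7.61%

Mean R_i = (3.0 + 2.4 + 10.3 + 3.6 + 7.2 − 5.1 + 1.2 + 0.1) / 8 = 2.8375%
Mean R_m = (0.5 + 5.7 + 9.4 − 2.4 + 5.1 − 1.2 + 2.9 − 5.1) / 8 = 1.8625%
Σ(R_i − R̄_i)(R_m − R̄_m) = 106.8913  ⇒  Cov = 106.8913 / 8 = 13.3614
Σ(R_m − R̄_m)² = 160.9788  ⇒  Var(R_m) = 160.9788 / 8 = 20.1224
β = Cov / Var(R_m) = 13.3614 / 20.1224 = 0.6640
E(R) = R_f + β × MRP = 3.96% + 0.6640 × 5.49% = 7.61%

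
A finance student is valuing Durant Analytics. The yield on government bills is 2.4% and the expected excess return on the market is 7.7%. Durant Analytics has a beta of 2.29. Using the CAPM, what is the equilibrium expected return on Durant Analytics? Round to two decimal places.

20.03%

E(R) = R_f + β × MRP = 2.4% + 2.29 × 7.7% = 20.03%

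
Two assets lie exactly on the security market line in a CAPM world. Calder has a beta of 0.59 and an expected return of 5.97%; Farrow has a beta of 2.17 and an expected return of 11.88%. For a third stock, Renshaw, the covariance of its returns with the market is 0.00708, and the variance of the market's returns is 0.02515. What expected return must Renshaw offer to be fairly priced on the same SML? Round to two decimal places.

4.82%

MRP = (11.88% − 5.97%) / (2.17 − 0.59) = 3.7405%
R_f = 5.97% − 0.59 × 3.7405% = 3.7631%
β_Renshaw = Cov / Var(R_m) = 0.00708 / 0.02515 = 0.2815
E(R_Renshaw) = R_f + β × MRP = 3.7631% + 0.2815 × 3.7405% = 4.82%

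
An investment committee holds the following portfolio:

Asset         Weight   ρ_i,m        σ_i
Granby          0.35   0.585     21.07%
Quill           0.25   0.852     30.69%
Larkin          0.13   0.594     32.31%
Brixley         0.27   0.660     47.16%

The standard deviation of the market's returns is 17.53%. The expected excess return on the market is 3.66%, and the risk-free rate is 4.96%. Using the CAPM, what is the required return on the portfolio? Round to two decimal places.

β_Granby = 0.585 × 21.07% / 17.53% = 0.7031
β_Quill = 0.852 × 30.69% / 17.53% = 1.4916
β_Larkin = 0.594 × 32.31% / 17.53% = 1.0948
β_Brixley = 0.660 × 47.16% / 17.53% = 1.7756
β_P = Σ w_i β_i = 0.35×0.7031 + 0.25×1.4916 + 0.13×1.0948 + 0.27×1.7756 = 1.2407
E(R_P) = R_f + β_P × MRP = 4.96% + 1.2407 × 3.66% = 9.50%

9.50%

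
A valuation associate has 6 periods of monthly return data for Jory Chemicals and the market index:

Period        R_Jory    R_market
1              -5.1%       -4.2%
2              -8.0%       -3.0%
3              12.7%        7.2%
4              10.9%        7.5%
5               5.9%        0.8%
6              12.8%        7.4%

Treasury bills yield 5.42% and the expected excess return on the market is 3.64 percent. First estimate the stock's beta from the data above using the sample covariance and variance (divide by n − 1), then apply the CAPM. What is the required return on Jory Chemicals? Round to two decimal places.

Mean R_i = (-5.1 − 8.0 + 12.7 + 10.9 + 5.9 + 12.8) / 6 = 4.8667%
Mean R_m = (-4.2 − 3.0 + 7.2 + 7.5 + 0.8 + 7.4) / 6 = 2.6167%
Σ(R_i − R̄_i)(R_m − R̄_m) = 241.6433  ⇒  Cov = 241.6433 / 5 = 48.3287
Σ(R_m − R̄_m)² = 149.0483  ⇒  Var(R_m) = 149.0483 / 5 = 29.8097
β = Cov / Var(R_m) = 48.3287 / 29.8097 = 1.6212
E(R) = R_f + β × MRP = 5.42% + 1.6212 × 3.64% = 11.32%

11.32%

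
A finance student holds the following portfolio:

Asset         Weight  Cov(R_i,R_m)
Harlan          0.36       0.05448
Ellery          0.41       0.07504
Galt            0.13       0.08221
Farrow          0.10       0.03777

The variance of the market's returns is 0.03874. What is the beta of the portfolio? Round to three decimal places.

1.674

β_Harlan = 0.05448 / 0.03874 = 1.4063
β_Ellery = 0.07504 / 0.03874 = 1.9370
β_Galt = 0.08221 / 0.03874 = 2.1221
β_Farrow = 0.03777 / 0.03874 = 0.9750
β_P = Σ w_i β_i = 0.36×1.4063 + 0.41×1.9370 + 0.13×2.1221 + 0.10×0.9750 = 1.6738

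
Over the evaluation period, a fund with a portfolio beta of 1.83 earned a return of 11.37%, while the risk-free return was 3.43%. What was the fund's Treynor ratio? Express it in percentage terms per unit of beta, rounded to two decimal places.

4.34%

Treynor = (R_P − R_f) / β_P = (11.37% − 3.43%) / 1.8300 = 7.94% / 1.8300 = 4.34%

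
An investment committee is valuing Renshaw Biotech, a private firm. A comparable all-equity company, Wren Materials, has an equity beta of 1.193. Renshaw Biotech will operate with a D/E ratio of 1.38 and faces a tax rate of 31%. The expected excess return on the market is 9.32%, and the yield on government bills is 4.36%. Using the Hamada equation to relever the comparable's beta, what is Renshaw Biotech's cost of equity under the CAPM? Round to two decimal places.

26.07%

β_L = β_U × [1 + (1 − t)(D/E)] = 1.193 × [1 + (1 − 0.31) × 1.38]
    = 1.193 × [1 + 0.69 × 1.38] = 1.193 × 1.9522 = 2.3290
E(R) = R_f + β_L × MRP = 4.36% + 2.3290 × 9.32% = 26.07%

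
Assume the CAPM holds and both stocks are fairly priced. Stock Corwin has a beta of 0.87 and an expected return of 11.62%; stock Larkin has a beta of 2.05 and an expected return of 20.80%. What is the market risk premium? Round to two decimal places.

7.78%

Both satisfy E(R) = R_f + β·MRP, so the slope of the SML is
MRP = (20.80% − 11.62%) / (2.05 − 0.87) = 9.18% / 1.18 = 7.7797%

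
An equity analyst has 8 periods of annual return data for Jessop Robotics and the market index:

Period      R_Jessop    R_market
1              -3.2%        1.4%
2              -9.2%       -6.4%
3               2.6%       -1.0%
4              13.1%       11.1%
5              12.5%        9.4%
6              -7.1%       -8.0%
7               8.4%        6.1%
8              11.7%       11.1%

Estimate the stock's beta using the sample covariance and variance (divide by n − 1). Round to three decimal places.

Mean R_i = (-3.2 − 9.2 + 2.6 + 13.1 + 12.5 − 7.1 + 8.4 + 11.7) / 8 = 3.6000%
Mean R_m = (1.4 − 6.4 − 1.0 + 11.1 + 9.4 − 8.0 + 6.1 + 11.1) / 8 = 2.9625%
Σ(R_i − R̄_i)(R_m − R̄_m) = 467.3000  ⇒  Cov = 467.3000 / 7 = 66.7571
Σ(R_m − R̄_m)² = 409.6988  ⇒  Var(R_m) = 409.6988 / 7 = 58.5284
β = Cov / Var(R_m) = 66.7571 / 58.5284 = 1.1406

1.141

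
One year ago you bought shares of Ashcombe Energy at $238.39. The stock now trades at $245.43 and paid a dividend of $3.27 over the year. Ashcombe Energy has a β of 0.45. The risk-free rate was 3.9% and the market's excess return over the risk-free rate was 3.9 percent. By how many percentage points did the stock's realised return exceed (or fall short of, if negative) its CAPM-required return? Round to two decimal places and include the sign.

Realised HPR = (P1 + D1 − P0) / P0 = (245.43 + 3.27 − 238.39) / 238.39 = 10.31 / 238.39 = 4.3248%
CAPM required = R_f + β·MRP = 3.9% + 0.45 × 3.9% = 5.6550%
α = realised − required = 4.3248% − 5.6550% = -1.33%

-1.33%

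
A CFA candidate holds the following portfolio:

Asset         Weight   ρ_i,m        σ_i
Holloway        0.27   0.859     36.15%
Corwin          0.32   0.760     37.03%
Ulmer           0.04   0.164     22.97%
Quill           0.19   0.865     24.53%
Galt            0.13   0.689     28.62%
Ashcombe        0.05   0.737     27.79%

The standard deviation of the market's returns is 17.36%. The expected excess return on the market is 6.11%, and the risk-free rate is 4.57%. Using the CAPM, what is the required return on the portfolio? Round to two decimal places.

β_Holloway = 0.859 × 36.15% / 17.36% = 1.7888
β_Corwin = 0.760 × 37.03% / 17.36% = 1.6211
β_Ulmer = 0.164 × 22.97% / 17.36% = 0.2170
β_Quill = 0.865 × 24.53% / 17.36% = 1.2223
β_Galt = 0.689 × 28.62% / 17.36% = 1.1359
β_Ashcombe = 0.737 × 27.79% / 17.36% = 1.1798
β_P = Σ w_i β_i = 0.27×1.7888 + 0.32×1.6211 + 0.04×0.2170 + 0.19×1.2223 + 0.13×1.1359 + 0.05×1.1798 = 1.4493
E(R_P) = R_f + β_P × MRP = 4.57% + 1.4493 × 6.11% = 13.43%

13.43%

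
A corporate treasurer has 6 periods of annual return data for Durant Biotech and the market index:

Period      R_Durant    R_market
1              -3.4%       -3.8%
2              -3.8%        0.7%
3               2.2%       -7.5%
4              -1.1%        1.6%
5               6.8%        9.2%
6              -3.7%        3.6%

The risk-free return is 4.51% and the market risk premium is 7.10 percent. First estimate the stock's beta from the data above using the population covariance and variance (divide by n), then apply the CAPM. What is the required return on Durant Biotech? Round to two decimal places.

6.32%

Mean R_i = (-3.4 − 3.8 + 2.2 − 1.1 + 6.8 − 3.7) / 6 = -0.5000%
Mean R_m = (-3.8 + 0.7 − 7.5 + 1.6 + 9.2 + 3.6) / 6 = 0.6333%
Σ(R_i − R̄_i)(R_m − R̄_m) = 43.1400  ⇒  Cov = 43.1400 / 6 = 7.1900
Σ(R_m − R̄_m)² = 168.9333  ⇒  Var(R_m) = 168.9333 / 6 = 28.1556
β = Cov / Var(R_m) = 7.1900 / 28.1556 = 0.2554
E(R) = R_f + β × MRP = 4.51% + 0.2554 × 7.10% = 6.32%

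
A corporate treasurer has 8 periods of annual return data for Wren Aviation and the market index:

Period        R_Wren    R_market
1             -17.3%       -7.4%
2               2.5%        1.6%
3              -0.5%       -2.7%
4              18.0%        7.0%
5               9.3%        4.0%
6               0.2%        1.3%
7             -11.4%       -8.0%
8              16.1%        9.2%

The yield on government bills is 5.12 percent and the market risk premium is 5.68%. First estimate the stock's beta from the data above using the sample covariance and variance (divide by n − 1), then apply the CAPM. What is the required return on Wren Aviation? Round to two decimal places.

15.90%

Mean R_i = (-17.3 + 2.5 − 0.5 + 18.0 + 9.3 + 0.2 − 11.4 + 16.1) / 8 = 2.1125%
Mean R_m = (-7.4 + 1.6 − 2.7 + 7.0 + 4.0 + 1.3 − 8.0 + 9.2) / 8 = 0.6250%
Σ(R_i − R̄_i)(R_m − R̄_m) = 525.5875  ⇒  Cov = 525.5875 / 7 = 75.0839
Σ(R_m − R̄_m)² = 276.8150  ⇒  Var(R_m) = 276.8150 / 7 = 39.5450
β = Cov / Var(R_m) = 75.0839 / 39.5450 = 1.8987
E(R) = R_f + β × MRP = 5.12% + 1.8987 × 5.68% = 15.90%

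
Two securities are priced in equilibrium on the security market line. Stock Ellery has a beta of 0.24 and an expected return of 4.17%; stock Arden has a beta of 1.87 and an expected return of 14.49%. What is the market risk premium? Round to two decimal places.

Both satisfy E(R) = R_f + β·MRP, so the slope of the SML is
MRP = (14.49% − 4.17%) / (1.87 − 0.24) = 10.32% / 1.63 = 6.3313%

6.33%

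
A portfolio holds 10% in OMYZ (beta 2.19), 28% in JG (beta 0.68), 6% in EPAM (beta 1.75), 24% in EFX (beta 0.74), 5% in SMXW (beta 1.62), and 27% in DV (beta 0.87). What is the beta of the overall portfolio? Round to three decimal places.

β_P = Σ w_i β_i = 0.10×2.19 + 0.28×0.68 + 0.06×1.75 + 0.24×0.74 + 0.05×1.62 + 0.27×0.87 = 1.0079

1.008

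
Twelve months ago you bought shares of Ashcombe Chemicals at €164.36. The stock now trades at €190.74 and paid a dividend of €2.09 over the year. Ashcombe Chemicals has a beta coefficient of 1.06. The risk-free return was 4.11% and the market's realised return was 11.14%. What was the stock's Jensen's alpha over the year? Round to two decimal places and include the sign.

+5.76%

Realised HPR = (P1 + D1 − P0) / P0 = (190.74 + 2.09 − 164.36) / 164.36 = 28.47 / 164.36 = 17.3217%
MRP = 11.14% − 4.11% = 7.03%
CAPM required = R_f + β·MRP = 4.11% + 1.06 × 7.03% = 11.5618%
α = realised − required = 17.3217% − 11.5618% = +5.76%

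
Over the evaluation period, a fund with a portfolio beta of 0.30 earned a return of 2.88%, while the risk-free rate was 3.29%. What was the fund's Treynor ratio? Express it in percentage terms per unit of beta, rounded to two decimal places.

-1.37%

Treynor = (R_P − R_f) / β_P = (2.88% − 3.29%) / 0.3000 = -0.41% / 0.3000 = -1.37%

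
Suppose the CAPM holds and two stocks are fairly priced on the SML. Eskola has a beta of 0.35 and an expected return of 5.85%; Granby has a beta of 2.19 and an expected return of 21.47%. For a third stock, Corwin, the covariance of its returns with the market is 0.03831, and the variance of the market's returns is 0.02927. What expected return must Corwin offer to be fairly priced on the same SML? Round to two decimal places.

13.99%

MRP = (21.47% − 5.85%) / (2.19 − 0.35) = 8.4891%
R_f = 5.85% − 0.35 × 8.4891% = 2.8788%
β_Corwin = Cov / Var(R_m) = 0.03831 / 0.02927 = 1.3088
E(R_Corwin) = R_f + β × MRP = 2.8788% + 1.3088 × 8.4891% = 13.99%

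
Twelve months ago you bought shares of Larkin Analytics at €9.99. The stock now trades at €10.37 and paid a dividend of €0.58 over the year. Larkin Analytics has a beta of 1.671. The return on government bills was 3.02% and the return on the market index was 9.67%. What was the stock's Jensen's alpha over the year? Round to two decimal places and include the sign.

Realised HPR = (P1 + D1 − P0) / P0 = (10.37 + 0.58 − 9.99) / 9.99 = 0.96 / 9.99 = 9.6096%
MRP = 9.67% − 3.02% = 6.65%
CAPM required = R_f + β·MRP = 3.02% + 1.671 × 6.65% = 14.13215%
α = realised − required = 9.6096% − 14.13215% = -4.52%

-4.52%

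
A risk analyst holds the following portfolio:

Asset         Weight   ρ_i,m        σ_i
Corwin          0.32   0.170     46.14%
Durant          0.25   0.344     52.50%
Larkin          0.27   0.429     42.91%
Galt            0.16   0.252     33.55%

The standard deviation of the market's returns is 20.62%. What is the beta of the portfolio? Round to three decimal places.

β_Corwin = 0.170 × 46.14% / 20.62% = 0.3804
β_Durant = 0.344 × 52.50% / 20.62% = 0.8758
β_Larkin = 0.429 × 42.91% / 20.62% = 0.8927
β_Galt = 0.252 × 33.55% / 20.62% = 0.4100
β_P = Σ w_i β_i = 0.32×0.3804 + 0.25×0.8758 + 0.27×0.8927 + 0.16×0.4100 = 0.6473

0.647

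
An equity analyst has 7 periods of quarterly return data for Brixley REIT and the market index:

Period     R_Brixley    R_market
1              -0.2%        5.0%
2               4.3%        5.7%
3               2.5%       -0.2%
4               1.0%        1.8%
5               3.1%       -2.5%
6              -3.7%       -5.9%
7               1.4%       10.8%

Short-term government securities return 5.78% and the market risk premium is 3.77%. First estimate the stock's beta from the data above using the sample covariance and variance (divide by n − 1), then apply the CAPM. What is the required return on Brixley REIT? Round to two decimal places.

6.51%

Mean R_i = (-0.2 + 4.3 + 2.5 + 1.0 + 3.1 − 3.7 + 1.4) / 7 = 1.2000%
Mean R_m = (5.0 + 5.7 − 0.2 + 1.8 − 2.5 − 5.9 + 10.8) / 7 = 2.1000%
Σ(R_i − R̄_i)(R_m − R̄_m) = 36.3700  ⇒  Cov = 36.3700 / 6 = 6.0617
Σ(R_m − R̄_m)² = 187.6000  ⇒  Var(R_m) = 187.6000 / 6 = 31.2667
β = Cov / Var(R_m) = 6.0617 / 31.2667 = 0.1939
E(R) = R_f + β × MRP = 5.78% + 0.1939 × 3.77% = 6.51%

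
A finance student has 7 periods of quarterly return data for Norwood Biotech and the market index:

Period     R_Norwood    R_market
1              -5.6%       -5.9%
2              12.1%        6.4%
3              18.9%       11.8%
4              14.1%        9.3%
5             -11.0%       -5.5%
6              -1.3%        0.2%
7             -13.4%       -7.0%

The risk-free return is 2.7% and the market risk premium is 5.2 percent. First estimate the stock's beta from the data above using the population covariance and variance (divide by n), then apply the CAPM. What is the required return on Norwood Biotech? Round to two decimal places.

Mean R_i = (-5.6 + 12.1 + 18.9 + 14.1 − 11.0 − 1.3 − 13.4) / 7 = 1.9714%
Mean R_m = (-5.9 + 6.4 + 11.8 + 9.3 − 5.5 + 0.2 − 7.0) / 7 = 1.3286%
Σ(R_i − R̄_i)(R_m − R̄_m) = 600.3357  ⇒  Cov = 600.3357 / 7 = 85.7622
Σ(R_m − R̄_m)² = 368.4343  ⇒  Var(R_m) = 368.4343 / 7 = 52.6335
β = Cov / Var(R_m) = 85.7622 / 52.6335 = 1.6294
E(R) = R_f + β × MRP = 2.7% + 1.6294 × 5.2% = 11.17%

11.17%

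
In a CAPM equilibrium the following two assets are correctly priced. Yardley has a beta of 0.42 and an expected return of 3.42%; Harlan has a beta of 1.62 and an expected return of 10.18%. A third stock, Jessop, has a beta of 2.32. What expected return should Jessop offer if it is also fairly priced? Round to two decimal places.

MRP (SML slope) = (10.18% − 3.42%) / (1.62 − 0.42) = 6.76% / 1.20 = 5.6333%
R_f (intercept) = 3.42% − 0.42 × 5.6333% = 1.0540%
E(R_Jessop) = R_f + β × MRP = 1.0540% + 2.32 × 5.6333% = 14.12%

14.12%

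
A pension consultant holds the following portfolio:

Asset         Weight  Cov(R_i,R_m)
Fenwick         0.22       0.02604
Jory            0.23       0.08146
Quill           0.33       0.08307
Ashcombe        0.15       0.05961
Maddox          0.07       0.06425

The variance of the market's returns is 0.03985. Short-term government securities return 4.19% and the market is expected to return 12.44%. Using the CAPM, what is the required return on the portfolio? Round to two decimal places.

β_Fenwick = 0.02604 / 0.03985 = 0.6535
β_Jory = 0.08146 / 0.03985 = 2.0442
β_Quill = 0.08307 / 0.03985 = 2.0846
β_Ashcombe = 0.05961 / 0.03985 = 1.4959
β_Maddox = 0.06425 / 0.03985 = 1.6123
β_P = Σ w_i β_i = 0.22×0.6535 + 0.23×2.0442 + 0.33×2.0846 + 0.15×1.4959 + 0.07×1.6123 = 1.6391
MRP = 12.44% − 4.19% = 8.25%
E(R_P) = R_f + β_P × MRP = 4.19% + 1.6391 × 8.25% = 17.71%

17.71%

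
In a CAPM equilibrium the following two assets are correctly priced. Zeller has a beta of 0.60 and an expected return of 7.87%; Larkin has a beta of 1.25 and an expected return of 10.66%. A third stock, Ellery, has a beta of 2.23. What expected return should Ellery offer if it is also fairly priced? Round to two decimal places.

MRP (SML slope) = (10.66% − 7.87%) / (1.25 − 0.60) = 2.79% / 0.65 = 4.2923%
R_f (intercept) = 7.87% − 0.60 × 4.2923% = 5.2946%
E(R_Ellery) = R_f + β × MRP = 5.2946% + 2.23 × 4.2923% = 14.87%

14.87%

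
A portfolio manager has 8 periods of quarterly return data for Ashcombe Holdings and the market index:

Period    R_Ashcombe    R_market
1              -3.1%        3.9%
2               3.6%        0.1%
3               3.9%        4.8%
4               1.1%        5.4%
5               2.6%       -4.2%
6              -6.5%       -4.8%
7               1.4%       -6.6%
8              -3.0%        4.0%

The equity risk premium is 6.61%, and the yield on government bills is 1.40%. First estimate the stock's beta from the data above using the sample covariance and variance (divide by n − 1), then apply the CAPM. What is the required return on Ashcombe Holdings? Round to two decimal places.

1.87%

Mean R_i = (-3.1 + 3.6 + 3.9 + 1.1 + 2.6 − 6.5 + 1.4 − 3.0) / 8 = 0.0000%
Mean R_m = (3.9 + 0.1 + 4.8 + 5.4 − 4.2 − 4.8 − 6.6 + 4.0) / 8 = 0.3250%
Σ(R_i − R̄_i)(R_m − R̄_m) = 11.9700  ⇒  Cov = 11.9700 / 7 = 1.7100
Σ(R_m − R̄_m)² = 166.8150  ⇒  Var(R_m) = 166.8150 / 7 = 23.8307
β = Cov / Var(R_m) = 1.7100 / 23.8307 = 0.0718
E(R) = R_f + β × MRP = 1.40% + 0.0718 × 6.61% = 1.87%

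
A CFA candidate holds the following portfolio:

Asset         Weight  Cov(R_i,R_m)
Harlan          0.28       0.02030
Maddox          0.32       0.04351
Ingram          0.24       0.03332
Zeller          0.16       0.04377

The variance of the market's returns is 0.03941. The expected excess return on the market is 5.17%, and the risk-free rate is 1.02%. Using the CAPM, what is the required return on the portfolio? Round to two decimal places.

β_Harlan = 0.02030 / 0.03941 = 0.5151
β_Maddox = 0.04351 / 0.03941 = 1.1040
β_Ingram = 0.03332 / 0.03941 = 0.8455
β_Zeller = 0.04377 / 0.03941 = 1.1106
β_P = Σ w_i β_i = 0.28×0.5151 + 0.32×1.1040 + 0.24×0.8455 + 0.16×1.1106 = 0.8781
E(R_P) = R_f + β_P × MRP = 1.02% + 0.8781 × 5.17% = 5.56%

5.56%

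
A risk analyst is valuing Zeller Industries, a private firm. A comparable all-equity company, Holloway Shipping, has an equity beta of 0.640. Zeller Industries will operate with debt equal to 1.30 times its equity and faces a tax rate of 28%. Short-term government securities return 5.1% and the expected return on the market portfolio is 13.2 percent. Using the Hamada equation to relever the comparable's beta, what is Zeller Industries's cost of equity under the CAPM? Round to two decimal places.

15.14%

β_L = β_U × [1 + (1 − t)(D/E)] = 0.640 × [1 + (1 − 0.28) × 1.30]
    = 0.640 × [1 + 0.72 × 1.30] = 0.640 × 1.9360 = 1.2390
MRP = 13.2% − 5.1% = 8.10%
E(R) = R_f + β_L × MRP = 5.1% + 1.2390 × 8.1% = 15.14%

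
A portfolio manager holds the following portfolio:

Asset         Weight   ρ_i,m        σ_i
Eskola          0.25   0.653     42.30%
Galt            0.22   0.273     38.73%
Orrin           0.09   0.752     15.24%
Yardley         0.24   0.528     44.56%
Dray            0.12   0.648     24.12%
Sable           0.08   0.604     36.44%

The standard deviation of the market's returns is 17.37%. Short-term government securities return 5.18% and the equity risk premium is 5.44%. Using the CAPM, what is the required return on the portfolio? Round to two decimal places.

β_Eskola = 0.653 × 42.30% / 17.37% = 1.5902
β_Galt = 0.273 × 38.73% / 17.37% = 0.6087
β_Orrin = 0.752 × 15.24% / 17.37% = 0.6598
β_Yardley = 0.528 × 44.56% / 17.37% = 1.3545
β_Dray = 0.648 × 24.12% / 17.37% = 0.8998
β_Sable = 0.604 × 36.44% / 17.37% = 1.2671
β_P = Σ w_i β_i = 0.25×1.5902 + 0.22×0.6087 + 0.09×0.6598 + 0.24×1.3545 + 0.12×0.8998 + 0.08×1.2671 = 1.1253
E(R_P) = R_f + β_P × MRP = 5.18% + 1.1253 × 5.44% = 11.30%

11.30%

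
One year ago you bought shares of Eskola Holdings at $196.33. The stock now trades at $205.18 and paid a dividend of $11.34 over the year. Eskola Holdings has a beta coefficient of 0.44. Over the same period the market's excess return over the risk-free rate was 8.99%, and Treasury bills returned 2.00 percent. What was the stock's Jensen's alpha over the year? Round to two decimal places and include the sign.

Realised HPR = (P1 + D1 − P0) / P0 = (205.18 + 11.34 − 196.33) / 196.33 = 20.19 / 196.33 = 10.2837%
CAPM required = R_f + β·MRP = 2.00% + 0.44 × 8.99% = 5.9556%
α = realised − required = 10.2837% − 5.9556% = +4.33%

+4.33%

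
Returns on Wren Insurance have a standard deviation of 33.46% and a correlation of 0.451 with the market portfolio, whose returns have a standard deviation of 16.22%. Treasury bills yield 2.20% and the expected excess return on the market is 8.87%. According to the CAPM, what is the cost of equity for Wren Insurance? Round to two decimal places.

10.45%

β = ρ × σ_i / σ_m = 0.451 × 33.46% / 16.22% = 0.9304
E(R) = 2.20% + 0.9304 × 8.87% = 10.45%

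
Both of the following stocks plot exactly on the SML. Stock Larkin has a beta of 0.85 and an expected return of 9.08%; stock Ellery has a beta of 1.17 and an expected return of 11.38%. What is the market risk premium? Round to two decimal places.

Both satisfy E(R) = R_f + β·MRP, so the slope of the SML is
MRP = (11.38% − 9.08%) / (1.17 − 0.85) = 2.30% / 0.32 = 7.1875%

7.19%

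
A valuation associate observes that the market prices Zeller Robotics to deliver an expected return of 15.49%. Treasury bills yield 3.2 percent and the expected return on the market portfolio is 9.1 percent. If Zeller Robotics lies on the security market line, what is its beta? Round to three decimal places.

2.083

MRP = 9.1% − 3.2% = 5.90%
β = (E(R) − R_f) / MRP = (15.49% − 3.2%) / 5.9% = 12.29% / 5.9% = 2.083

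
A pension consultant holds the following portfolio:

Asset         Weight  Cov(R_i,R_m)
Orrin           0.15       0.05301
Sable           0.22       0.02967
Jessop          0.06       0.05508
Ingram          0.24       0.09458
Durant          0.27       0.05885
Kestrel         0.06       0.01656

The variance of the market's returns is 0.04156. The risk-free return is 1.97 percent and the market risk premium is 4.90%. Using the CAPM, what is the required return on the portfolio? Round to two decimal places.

β_Orrin = 0.05301 / 0.04156 = 1.2755
β_Sable = 0.02967 / 0.04156 = 0.7139
β_Jessop = 0.05508 / 0.04156 = 1.3253
β_Ingram = 0.09458 / 0.04156 = 2.2757
β_Durant = 0.05885 / 0.04156 = 1.4160
β_Kestrel = 0.01656 / 0.04156 = 0.3985
β_P = Σ w_i β_i = 0.15×1.2755 + 0.22×0.7139 + 0.06×1.3253 + 0.24×2.2757 + 0.27×1.4160 + 0.06×0.3985 = 1.3803
E(R_P) = R_f + β_P × MRP = 1.97% + 1.3803 × 4.90% = 8.73%

8.73%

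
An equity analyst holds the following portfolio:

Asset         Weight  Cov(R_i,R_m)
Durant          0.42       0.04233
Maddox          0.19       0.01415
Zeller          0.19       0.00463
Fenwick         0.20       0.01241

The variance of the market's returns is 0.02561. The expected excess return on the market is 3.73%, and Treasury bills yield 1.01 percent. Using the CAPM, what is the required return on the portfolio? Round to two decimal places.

β_Durant = 0.04233 / 0.02561 = 1.6529
β_Maddox = 0.01415 / 0.02561 = 0.5525
β_Zeller = 0.00463 / 0.02561 = 0.1808
β_Fenwick = 0.01241 / 0.02561 = 0.4846
β_P = Σ w_i β_i = 0.42×1.6529 + 0.19×0.5525 + 0.19×0.1808 + 0.20×0.4846 = 0.9305
E(R_P) = R_f + β_P × MRP = 1.01% + 0.9305 × 3.73% = 4.48%

4.48%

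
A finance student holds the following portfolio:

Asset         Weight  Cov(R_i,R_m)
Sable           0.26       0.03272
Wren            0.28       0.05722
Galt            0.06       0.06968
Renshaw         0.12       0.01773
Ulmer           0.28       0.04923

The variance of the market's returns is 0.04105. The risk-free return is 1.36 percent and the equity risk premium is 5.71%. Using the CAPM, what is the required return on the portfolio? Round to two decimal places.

β_Sable = 0.03272 / 0.04105 = 0.7971
β_Wren = 0.05722 / 0.04105 = 1.3939
β_Galt = 0.06968 / 0.04105 = 1.6974
β_Renshaw = 0.01773 / 0.04105 = 0.4319
β_Ulmer = 0.04923 / 0.04105 = 1.1993
β_P = Σ w_i β_i = 0.26×0.7971 + 0.28×1.3939 + 0.06×1.6974 + 0.12×0.4319 + 0.28×1.1993 = 1.0870
E(R_P) = R_f + β_P × MRP = 1.36% + 1.0870 × 5.71% = 7.57%

7.57%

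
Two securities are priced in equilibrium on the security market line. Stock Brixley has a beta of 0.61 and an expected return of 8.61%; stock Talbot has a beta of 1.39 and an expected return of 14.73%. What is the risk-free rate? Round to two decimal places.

3.82%

Both satisfy E(R) = R_f + β·MRP, so the slope of the SML is
MRP = (14.73% − 8.61%) / (1.39 − 0.61) = 6.12% / 0.78 = 7.8462%
R_f = E(R_Brixley) − β_Brixley·MRP = 8.61% − 0.61 × 7.8462% = 3.8238%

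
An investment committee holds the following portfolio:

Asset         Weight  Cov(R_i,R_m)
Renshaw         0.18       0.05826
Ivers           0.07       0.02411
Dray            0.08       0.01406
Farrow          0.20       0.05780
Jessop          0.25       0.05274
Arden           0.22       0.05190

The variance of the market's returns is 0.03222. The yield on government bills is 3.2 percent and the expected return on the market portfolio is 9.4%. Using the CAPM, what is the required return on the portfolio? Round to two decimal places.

β_Renshaw = 0.05826 / 0.03222 = 1.8082
β_Ivers = 0.02411 / 0.03222 = 0.7483
β_Dray = 0.01406 / 0.03222 = 0.4364
β_Farrow = 0.05780 / 0.03222 = 1.7939
β_Jessop = 0.05274 / 0.03222 = 1.6369
β_Arden = 0.05190 / 0.03222 = 1.6108
β_P = Σ w_i β_i = 0.18×1.8082 + 0.07×0.7483 + 0.08×0.4364 + 0.20×1.7939 + 0.25×1.6369 + 0.22×1.6108 = 1.5352
MRP = 9.4% − 3.2% = 6.20%
E(R_P) = R_f + β_P × MRP = 3.2% + 1.5352 × 6.2% = 12.72%

12.72%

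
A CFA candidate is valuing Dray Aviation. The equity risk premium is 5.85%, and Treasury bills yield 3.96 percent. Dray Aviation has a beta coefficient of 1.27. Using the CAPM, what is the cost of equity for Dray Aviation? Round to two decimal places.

11.39%

E(R) = R_f + β × MRP = 3.96% + 1.27 × 5.85% = 11.39%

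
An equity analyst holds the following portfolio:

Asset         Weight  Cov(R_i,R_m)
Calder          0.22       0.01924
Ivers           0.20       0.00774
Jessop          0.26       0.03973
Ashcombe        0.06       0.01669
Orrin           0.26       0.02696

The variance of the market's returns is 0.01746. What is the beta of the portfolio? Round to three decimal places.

1.382

β_Calder = 0.01924 / 0.01746 = 1.1019
β_Ivers = 0.00774 / 0.01746 = 0.4433
β_Jessop = 0.03973 / 0.01746 = 2.2755
β_Ashcombe = 0.01669 / 0.01746 = 0.9559
β_Orrin = 0.02696 / 0.01746 = 1.5441
β_P = Σ w_i β_i = 0.22×1.1019 + 0.20×0.4433 + 0.26×2.2755 + 0.06×0.9559 + 0.26×1.5441 = 1.3815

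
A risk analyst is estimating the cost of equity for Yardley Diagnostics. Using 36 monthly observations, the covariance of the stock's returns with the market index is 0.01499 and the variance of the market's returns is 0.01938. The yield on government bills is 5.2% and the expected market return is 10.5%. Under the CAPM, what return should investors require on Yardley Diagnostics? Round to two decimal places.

9.30%

β = Cov(R_i, R_m) / Var(R_m) = 0.01499 / 0.01938 = 0.7735
MRP = 10.5% − 5.2% = 5.30%
E(R) = R_f + β × MRP = 5.2% + 0.7735 × 5.3% = 9.30%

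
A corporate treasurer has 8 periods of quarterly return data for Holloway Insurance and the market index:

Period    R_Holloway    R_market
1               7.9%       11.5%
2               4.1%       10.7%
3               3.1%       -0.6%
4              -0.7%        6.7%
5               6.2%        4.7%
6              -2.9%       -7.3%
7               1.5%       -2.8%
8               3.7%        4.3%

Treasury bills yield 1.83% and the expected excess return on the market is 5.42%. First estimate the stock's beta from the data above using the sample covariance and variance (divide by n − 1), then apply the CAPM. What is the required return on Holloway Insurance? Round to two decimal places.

Mean R_i = (7.9 + 4.1 + 3.1 − 0.7 + 6.2 − 2.9 + 1.5 + 3.7) / 8 = 2.8625%
Mean R_m = (11.5 + 10.7 − 0.6 + 6.7 + 4.7 − 7.3 − 2.8 + 4.3) / 8 = 3.4000%
Σ(R_i − R̄_i)(R_m − R̄_m) = 112.3300  ⇒  Cov = 112.3300 / 7 = 16.0471
Σ(R_m − R̄_m)² = 301.2200  ⇒  Var(R_m) = 301.2200 / 7 = 43.0314
β = Cov / Var(R_m) = 16.0471 / 43.0314 = 0.3729
E(R) = R_f + β × MRP = 1.83% + 0.3729 × 5.42% = 3.85%

3.85%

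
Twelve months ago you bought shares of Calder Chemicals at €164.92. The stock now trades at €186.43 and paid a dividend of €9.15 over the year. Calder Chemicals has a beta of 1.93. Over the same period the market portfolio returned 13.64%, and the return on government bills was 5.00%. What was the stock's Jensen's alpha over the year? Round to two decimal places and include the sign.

-3.08%

Realised HPR = (P1 + D1 − P0) / P0 = (186.43 + 9.15 − 164.92) / 164.92 = 30.66 / 164.92 = 18.5908%
MRP = 13.64% − 5.00% = 8.64%
CAPM required = R_f + β·MRP = 5.00% + 1.93 × 8.64% = 21.6752%
α = realised − required = 18.5908% − 21.6752% = -3.08%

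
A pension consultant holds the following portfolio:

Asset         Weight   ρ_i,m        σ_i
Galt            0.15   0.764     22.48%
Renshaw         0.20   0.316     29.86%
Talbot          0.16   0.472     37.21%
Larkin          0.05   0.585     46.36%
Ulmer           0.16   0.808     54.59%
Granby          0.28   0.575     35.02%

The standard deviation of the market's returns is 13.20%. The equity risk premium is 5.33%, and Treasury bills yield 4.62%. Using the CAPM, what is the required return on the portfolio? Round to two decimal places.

13.23%

β_Galt = 0.764 × 22.48% / 13.20% = 1.3011
β_Renshaw = 0.316 × 29.86% / 13.20% = 0.7148
β_Talbot = 0.472 × 37.21% / 13.20% = 1.3305
β_Larkin = 0.585 × 46.36% / 13.20% = 2.0546
β_Ulmer = 0.808 × 54.59% / 13.20% = 3.3416
β_Granby = 0.575 × 35.02% / 13.20% = 1.5255
β_P = Σ w_i β_i = 0.15×1.3011 + 0.20×0.7148 + 0.16×1.3305 + 0.05×2.0546 + 0.16×3.3416 + 0.28×1.5255 = 1.6155
E(R_P) = R_f + β_P × MRP = 4.62% + 1.6155 × 5.33% = 13.23%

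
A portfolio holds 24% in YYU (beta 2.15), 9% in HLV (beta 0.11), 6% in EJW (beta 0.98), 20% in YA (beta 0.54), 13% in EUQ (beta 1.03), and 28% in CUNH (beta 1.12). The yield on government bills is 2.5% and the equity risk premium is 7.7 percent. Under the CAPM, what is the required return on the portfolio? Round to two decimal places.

β_P = Σ w_i β_i = 0.24×2.15 + 0.09×0.11 + 0.06×0.98 + 0.20×0.54 + 0.13×1.03 + 0.28×1.12 = 1.1402
E(R_P) = R_f + β_P × MRP = 2.5% + 1.1402 × 7.7% = 11.28%

11.28%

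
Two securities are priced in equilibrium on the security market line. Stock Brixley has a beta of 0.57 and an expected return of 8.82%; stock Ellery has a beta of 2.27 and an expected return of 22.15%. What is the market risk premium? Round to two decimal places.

Both satisfy E(R) = R_f + β·MRP, so the slope of the SML is
MRP = (22.15% − 8.82%) / (2.27 − 0.57) = 13.33% / 1.70 = 7.8412%

7.84%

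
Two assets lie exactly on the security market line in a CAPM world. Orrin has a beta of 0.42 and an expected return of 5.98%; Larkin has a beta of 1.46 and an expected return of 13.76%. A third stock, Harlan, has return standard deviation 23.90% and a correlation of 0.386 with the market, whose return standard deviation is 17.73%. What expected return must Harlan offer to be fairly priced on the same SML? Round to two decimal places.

MRP = (13.76% − 5.98%) / (1.46 − 0.42) = 7.4808%
R_f = 5.98% − 0.42 × 7.4808% = 2.8381%
β_Harlan = ρ·σ_i/σ_m = 0.386 × 23.90 / 17.73 = 0.5203
E(R_Harlan) = R_f + β × MRP = 2.8381% + 0.5203 × 7.4808% = 6.73%

6.73%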